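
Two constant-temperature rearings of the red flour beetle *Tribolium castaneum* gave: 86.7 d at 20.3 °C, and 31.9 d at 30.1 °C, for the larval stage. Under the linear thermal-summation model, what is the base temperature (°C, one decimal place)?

Equal thermal constants: D₁(T₁ − T_b) = D₂(T₂ − T_b).
86.7·(20.3 − T_b) = 31.9·(30.1 − T_b)
T_b = (86.7·20.3 − 31.9·30.1) / (86.7 − 31.9) = 799.82 / 54.8 = 14.595 °C ≈ 14.6 °C.

14.6 °C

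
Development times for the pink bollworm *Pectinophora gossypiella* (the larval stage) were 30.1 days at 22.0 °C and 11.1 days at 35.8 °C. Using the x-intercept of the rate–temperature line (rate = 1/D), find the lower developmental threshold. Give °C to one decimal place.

Equal thermal constants: D₁(T₁ − T_b) = D₂(T₂ − T_b).
30.1·(22.0 − T_b) = 11.1·(35.8 − T_b)
T_b = (30.1·22.0 − 11.1·35.8) / (30.1 − 11.1) = 264.82 / 19.0 = 13.938 °C ≈ 13.9 °C.

13.9 °C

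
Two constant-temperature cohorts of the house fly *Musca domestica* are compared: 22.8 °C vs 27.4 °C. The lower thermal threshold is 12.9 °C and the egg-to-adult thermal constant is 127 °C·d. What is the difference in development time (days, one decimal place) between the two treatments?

At 22.8 °C: 127 / (22.8 − 12.9) = 127 / 9.9 = 12.828 d.
At 27.4 °C: 127 / (27.4 − 12.9) = 127 / 14.5 = 8.759 d.
Difference = |12.828 − 8.759| = 4.070 ≈ 4.1 days.

4.1 days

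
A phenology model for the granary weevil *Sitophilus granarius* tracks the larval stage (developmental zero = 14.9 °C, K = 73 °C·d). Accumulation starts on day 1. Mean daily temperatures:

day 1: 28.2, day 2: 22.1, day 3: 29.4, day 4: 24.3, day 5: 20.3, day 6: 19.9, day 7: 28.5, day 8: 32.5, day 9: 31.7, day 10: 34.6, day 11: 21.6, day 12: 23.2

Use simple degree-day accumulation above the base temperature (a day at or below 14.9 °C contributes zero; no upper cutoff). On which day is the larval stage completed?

day 8

Daily DD above 14.9 °C: 13.3, 7.2, 14.5, 9.4, 5.4, 5.0, 13.6, 17.6, 16.8, 19.7, 6.7, 8.3.
Cumulative: 13.3, 20.5, 35.0, 44.4, 49.8, 54.8, 68.4, 86.0, 102.8, 122.5, 129.2, 137.5.
The total first reaches 73 DD on day 8.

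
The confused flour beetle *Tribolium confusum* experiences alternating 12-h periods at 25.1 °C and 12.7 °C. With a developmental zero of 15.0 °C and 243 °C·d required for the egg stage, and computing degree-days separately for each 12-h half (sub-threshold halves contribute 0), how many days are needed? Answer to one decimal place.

Day half: max(0, 25.1 − 15.0) × 0.5 = 10.1 × 0.5 = 5.05 DD.
Night half: max(0, 12.7 − 15.0) × 0.5 = 0.0 × 0.5 = 0.00 DD.
Per 24 h: 5.05 DD/day.
Duration = 243 / 5.05 = 48.119 ≈ 48.1 days.

48.1 days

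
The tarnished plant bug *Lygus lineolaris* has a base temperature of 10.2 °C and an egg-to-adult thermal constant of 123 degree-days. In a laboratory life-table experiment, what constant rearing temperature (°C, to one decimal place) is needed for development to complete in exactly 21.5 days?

15.9 °C

Required daily accumulation = 123 / 21.5 = 5.721 DD/day.
T = T_base + 5.721 = 10.2 + 5.721 = 15.921 ≈ 15.9 °C.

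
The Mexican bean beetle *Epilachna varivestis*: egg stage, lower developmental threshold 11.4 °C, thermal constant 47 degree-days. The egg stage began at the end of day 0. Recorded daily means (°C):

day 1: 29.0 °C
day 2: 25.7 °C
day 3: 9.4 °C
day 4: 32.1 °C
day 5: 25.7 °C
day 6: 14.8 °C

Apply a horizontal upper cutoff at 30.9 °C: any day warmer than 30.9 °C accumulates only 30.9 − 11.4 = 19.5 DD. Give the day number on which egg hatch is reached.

Daily DD above 11.4 °C (capped at 19.5): 17.6, 14.3, 0.0, 19.5, 14.3, 3.4.
Cumulative: 17.6, 31.9, 31.9, 51.4, 65.7, 69.1.
The total first reaches 47 DD on day 4.

day 4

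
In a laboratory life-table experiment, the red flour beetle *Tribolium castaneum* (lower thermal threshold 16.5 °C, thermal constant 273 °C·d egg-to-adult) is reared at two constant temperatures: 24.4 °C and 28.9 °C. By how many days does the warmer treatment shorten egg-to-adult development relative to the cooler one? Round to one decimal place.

12.5 days

At 24.4 °C: 273 / (24.4 − 16.5) = 273 / 7.9 = 34.557 d.
At 28.9 °C: 273 / (28.9 − 16.5) = 273 / 12.4 = 22.016 d.
Difference = |34.557 − 22.016| = 12.541 ≈ 12.5 days.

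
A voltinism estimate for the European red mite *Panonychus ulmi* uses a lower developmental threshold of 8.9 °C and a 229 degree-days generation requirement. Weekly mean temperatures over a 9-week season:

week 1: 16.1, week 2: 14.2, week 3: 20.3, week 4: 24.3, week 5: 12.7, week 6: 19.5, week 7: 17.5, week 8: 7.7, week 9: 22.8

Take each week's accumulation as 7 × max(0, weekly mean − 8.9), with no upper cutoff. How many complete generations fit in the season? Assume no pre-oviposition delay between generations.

2 generations

Weekly DD (7 × max(0, T̄ − 8.9)): 50.4, 37.1, 79.8, 107.8, 26.6, 74.2, 60.2, 0.0, 97.3.
Season total = 533.4 DD.
Complete generations = ⌊533.4 / 229⌋ = 2.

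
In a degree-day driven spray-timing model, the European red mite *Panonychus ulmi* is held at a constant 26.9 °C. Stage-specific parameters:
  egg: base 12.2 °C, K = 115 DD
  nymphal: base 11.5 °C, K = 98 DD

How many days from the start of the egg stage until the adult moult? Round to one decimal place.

egg: 115 / (26.9 − 12.2) = 115 / 14.7 = 7.823 d.
nymphal: 98 / (26.9 − 11.5) = 98 / 15.4 = 6.364 d.
Sum = 14.187 ≈ 14.2 days.

14.2 days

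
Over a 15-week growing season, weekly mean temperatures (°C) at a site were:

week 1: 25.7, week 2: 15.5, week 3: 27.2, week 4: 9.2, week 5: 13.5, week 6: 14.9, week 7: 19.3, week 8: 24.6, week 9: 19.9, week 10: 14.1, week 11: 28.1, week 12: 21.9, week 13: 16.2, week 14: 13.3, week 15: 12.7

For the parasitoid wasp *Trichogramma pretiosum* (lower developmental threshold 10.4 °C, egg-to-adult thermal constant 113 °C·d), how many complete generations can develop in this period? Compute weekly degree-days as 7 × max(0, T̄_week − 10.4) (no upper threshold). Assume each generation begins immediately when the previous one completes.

7 generations

Weekly DD (7 × max(0, T̄ − 10.4)): 107.1, 35.7, 117.6, 0.0, 21.7, 31.5, 62.3, 99.4, 66.5, 25.9, 123.9, 80.5, 40.6, 20.3, 16.1.
Season total = 849.1 DD.
Complete generations = ⌊849.1 / 113⌋ = 7.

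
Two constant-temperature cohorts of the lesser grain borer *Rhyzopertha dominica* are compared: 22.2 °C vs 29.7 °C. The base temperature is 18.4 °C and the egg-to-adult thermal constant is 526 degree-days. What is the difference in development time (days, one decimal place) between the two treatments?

91.9 days

At 22.2 °C: 526 / (22.2 − 18.4) = 526 / 3.8 = 138.421 d.
At 29.7 °C: 526 / (29.7 − 18.4) = 526 / 11.3 = 46.549 d.
Difference = |138.421 − 46.549| = 91.872 ≈ 91.9 days.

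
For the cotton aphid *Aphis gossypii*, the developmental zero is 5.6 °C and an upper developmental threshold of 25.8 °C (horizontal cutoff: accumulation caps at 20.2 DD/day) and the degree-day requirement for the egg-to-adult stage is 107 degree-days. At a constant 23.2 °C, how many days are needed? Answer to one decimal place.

Daily accumulation = 23.2 − 5.6 = 17.6 DD/day.
Duration = 107 / 17.6 = 6.080 ≈ 6.1 days.

6.1 days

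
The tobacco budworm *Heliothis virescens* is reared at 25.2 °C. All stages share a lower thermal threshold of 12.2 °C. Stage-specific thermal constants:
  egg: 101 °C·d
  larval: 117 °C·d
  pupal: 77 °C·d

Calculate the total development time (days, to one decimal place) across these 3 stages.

Daily accumulation at 25.2 °C = 25.2 − 12.2 = 13.0 DD/day.
Total K = 101 + 117 + 77 = 295 DD.
Total duration = 295 / 13.0 = 22.692 ≈ 22.7 days.

22.7 days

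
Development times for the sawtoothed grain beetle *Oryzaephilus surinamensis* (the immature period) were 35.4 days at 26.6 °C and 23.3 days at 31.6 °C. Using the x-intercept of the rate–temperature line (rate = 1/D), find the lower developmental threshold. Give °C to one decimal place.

Equal thermal constants: D₁(T₁ − T_b) = D₂(T₂ − T_b).
35.4·(26.6 − T_b) = 23.3·(31.6 − T_b)
T_b = (35.4·26.6 − 23.3·31.6) / (35.4 − 23.3) = 205.36 / 12.1 = 16.972 °C ≈ 17.0 °C.

17.0 °C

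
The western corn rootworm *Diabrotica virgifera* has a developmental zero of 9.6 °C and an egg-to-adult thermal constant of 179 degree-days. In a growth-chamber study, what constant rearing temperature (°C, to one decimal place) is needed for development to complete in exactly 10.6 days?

Required daily accumulation = 179 / 10.6 = 16.887 DD/day.
T = T_base + 16.887 = 9.6 + 16.887 = 26.487 ≈ 26.5 °C.

26.5 °C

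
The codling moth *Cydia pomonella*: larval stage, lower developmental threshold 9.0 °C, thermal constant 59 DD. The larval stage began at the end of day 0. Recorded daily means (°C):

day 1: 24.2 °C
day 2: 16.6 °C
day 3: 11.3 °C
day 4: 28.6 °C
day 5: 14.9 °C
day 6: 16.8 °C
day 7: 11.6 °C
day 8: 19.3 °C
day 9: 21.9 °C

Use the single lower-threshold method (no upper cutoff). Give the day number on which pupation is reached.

Daily DD above 9.0 °C: 15.2, 7.6, 2.3, 19.6, 5.9, 7.8, 2.6, 10.3, 12.9.
Cumulative: 15.2, 22.8, 25.1, 44.7, 50.6, 58.4, 61.0, 71.3, 84.2.
The total first reaches 59 DD on day 7.

day 7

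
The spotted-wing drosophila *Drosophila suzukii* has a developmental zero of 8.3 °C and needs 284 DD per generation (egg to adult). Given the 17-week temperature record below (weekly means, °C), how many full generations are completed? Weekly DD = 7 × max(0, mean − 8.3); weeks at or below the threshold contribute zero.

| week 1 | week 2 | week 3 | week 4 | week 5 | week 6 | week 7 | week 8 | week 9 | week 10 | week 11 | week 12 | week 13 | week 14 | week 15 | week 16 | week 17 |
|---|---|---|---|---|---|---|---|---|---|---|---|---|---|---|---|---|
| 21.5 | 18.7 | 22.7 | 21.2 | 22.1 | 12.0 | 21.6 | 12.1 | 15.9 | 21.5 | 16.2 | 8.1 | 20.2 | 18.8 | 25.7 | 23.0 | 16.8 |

4 generations

Weekly DD (7 × max(0, T̄ − 8.3)): 92.4, 72.8, 100.8, 90.3, 96.6, 25.9, 93.1, 26.6, 53.2, 92.4, 55.3, 0.0, 83.3, 73.5, 121.8, 102.9, 59.5.
Season total = 1240.4 DD.
Complete generations = ⌊1240.4 / 284⌋ = 4.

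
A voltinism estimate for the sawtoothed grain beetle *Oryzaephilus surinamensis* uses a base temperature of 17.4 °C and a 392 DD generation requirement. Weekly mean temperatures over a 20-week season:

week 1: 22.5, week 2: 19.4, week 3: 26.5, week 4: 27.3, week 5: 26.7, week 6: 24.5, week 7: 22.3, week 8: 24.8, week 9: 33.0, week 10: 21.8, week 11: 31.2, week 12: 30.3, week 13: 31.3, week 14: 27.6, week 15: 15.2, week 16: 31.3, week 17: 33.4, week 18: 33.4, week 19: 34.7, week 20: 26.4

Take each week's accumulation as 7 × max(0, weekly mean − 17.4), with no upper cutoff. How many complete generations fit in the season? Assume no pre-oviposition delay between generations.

Weekly DD (7 × max(0, T̄ − 17.4)): 35.7, 14.0, 63.7, 69.3, 65.1, 49.7, 34.3, 51.8, 109.2, 30.8, 96.6, 90.3, 97.3, 71.4, 0.0, 97.3, 112.0, 112.0, 121.1, 63.0.
Season total = 1384.6 DD.
Complete generations = ⌊1384.6 / 392⌋ = 3.

3 generations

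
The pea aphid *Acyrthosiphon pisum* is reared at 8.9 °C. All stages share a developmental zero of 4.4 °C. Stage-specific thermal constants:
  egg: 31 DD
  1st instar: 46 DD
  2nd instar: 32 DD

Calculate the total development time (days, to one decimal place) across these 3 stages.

24.2 days

Daily accumulation at 8.9 °C = 8.9 − 4.4 = 4.5 DD/day.
Total K = 31 + 46 + 32 = 109 DD.
Total duration = 109 / 4.5 = 24.222 ≈ 24.2 days.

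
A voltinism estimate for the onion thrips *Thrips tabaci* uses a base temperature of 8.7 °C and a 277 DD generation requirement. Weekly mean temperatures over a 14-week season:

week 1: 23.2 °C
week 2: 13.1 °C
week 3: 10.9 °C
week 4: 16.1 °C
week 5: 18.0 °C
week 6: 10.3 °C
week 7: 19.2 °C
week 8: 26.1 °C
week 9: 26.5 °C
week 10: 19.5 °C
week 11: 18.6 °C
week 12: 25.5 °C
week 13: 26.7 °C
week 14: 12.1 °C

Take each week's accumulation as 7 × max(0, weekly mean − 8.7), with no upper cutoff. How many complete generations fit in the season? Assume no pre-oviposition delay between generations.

3 generations

Weekly DD (7 × max(0, T̄ − 8.7)): 101.5, 30.8, 15.4, 51.8, 65.1, 11.2, 73.5, 121.8, 124.6, 75.6, 69.3, 117.6, 126.0, 23.8.
Season total = 1008.0 DD.
Complete generations = ⌊1008.0 / 277⌋ = 3.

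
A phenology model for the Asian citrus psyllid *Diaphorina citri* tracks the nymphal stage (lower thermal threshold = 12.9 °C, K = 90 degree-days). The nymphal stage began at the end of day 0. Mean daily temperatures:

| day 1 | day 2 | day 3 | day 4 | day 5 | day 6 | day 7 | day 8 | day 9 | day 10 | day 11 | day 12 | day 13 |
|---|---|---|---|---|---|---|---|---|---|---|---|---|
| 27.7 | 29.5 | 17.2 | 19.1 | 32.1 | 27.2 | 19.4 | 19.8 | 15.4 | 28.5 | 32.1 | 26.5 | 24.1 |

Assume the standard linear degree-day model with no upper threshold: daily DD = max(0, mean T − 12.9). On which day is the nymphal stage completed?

Daily DD above 12.9 °C: 14.8, 16.6, 4.3, 6.2, 19.2, 14.3, 6.5, 6.9, 2.5, 15.6, 19.2, 13.6, 11.2.
Cumulative: 14.8, 31.4, 35.7, 41.9, 61.1, 75.4, 81.9, 88.8, 91.3, 106.9, 126.1, 139.7, 150.9.
The total first reaches 90 DD on day 9.

day 9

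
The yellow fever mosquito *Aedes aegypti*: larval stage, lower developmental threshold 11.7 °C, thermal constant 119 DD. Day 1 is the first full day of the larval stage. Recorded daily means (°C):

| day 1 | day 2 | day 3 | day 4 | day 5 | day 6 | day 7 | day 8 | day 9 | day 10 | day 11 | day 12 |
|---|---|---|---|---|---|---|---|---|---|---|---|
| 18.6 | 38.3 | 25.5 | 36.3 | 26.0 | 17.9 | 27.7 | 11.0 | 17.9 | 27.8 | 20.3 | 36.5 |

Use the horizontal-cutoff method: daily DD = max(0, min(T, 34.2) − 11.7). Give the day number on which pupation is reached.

Daily DD above 11.7 °C (capped at 22.5): 6.9, 22.5, 13.8, 22.5, 14.3, 6.2, 16.0, 0.0, 6.2, 16.1, 8.6, 22.5.
Cumulative: 6.9, 29.4, 43.2, 65.7, 80.0, 86.2, 102.2, 102.2, 108.4, 124.5, 133.1, 155.6.
The total first reaches 119 DD on day 10.

day 10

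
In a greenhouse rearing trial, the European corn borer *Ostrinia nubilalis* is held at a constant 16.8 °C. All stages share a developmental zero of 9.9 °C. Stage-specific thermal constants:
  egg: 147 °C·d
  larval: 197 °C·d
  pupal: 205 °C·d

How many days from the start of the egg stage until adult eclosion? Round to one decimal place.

79.6 days

Daily accumulation at 16.8 °C = 16.8 − 9.9 = 6.9 DD/day.
Total K = 147 + 197 + 205 = 549 DD.
Total duration = 549 / 6.9 = 79.565 ≈ 79.6 days.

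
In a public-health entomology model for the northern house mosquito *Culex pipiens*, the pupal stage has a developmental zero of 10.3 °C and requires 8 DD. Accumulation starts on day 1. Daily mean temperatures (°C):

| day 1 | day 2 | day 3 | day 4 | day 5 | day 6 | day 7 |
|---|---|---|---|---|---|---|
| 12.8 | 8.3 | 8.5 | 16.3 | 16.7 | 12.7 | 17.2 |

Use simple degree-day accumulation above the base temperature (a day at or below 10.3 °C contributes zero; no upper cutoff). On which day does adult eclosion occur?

Daily DD above 10.3 °C: 2.5, 0.0, 0.0, 6.0, 6.4, 2.4, 6.9.
Cumulative: 2.5, 2.5, 2.5, 8.5, 14.9, 17.3, 24.2.
The total first reaches 8 DD on day 4.

day 4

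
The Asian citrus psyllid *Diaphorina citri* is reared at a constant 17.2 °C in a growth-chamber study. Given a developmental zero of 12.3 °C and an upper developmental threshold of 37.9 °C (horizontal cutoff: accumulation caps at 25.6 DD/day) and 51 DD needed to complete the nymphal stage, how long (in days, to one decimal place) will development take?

Daily accumulation = 17.2 − 12.3 = 4.9 DD/day.
Duration = 51 / 4.9 = 10.408 ≈ 10.4 days.

10.4 days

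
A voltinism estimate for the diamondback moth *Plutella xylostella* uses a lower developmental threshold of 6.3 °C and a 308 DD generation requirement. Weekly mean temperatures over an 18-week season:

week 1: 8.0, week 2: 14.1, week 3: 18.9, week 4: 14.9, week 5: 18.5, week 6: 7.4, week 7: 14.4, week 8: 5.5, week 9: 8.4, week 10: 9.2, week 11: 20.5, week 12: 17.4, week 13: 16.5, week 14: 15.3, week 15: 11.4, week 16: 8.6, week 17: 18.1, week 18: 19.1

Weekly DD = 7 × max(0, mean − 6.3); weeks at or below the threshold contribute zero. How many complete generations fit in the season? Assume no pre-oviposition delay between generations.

3 generations

Weekly DD (7 × max(0, T̄ − 6.3)): 11.9, 54.6, 88.2, 60.2, 85.4, 7.7, 56.7, 0.0, 14.7, 20.3, 99.4, 77.7, 71.4, 63.0, 35.7, 16.1, 82.6, 89.6.
Season total = 935.2 DD.
Complete generations = ⌊935.2 / 308⌋ = 3.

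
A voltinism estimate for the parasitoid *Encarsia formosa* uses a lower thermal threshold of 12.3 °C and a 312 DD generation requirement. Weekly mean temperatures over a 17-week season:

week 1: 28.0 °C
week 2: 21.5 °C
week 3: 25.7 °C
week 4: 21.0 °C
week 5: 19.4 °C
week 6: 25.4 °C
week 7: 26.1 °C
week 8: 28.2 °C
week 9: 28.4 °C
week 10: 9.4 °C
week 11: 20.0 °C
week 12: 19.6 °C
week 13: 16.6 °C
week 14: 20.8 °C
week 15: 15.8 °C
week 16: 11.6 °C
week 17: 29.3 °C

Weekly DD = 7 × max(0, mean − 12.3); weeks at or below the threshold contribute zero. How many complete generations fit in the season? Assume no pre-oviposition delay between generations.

3 generations

Weekly DD (7 × max(0, T̄ − 12.3)): 109.9, 64.4, 93.8, 60.9, 49.7, 91.7, 96.6, 111.3, 112.7, 0.0, 53.9, 51.1, 30.1, 59.5, 24.5, 0.0, 119.0.
Season total = 1129.1 DD.
Complete generations = ⌊1129.1 / 312⌋ = 3.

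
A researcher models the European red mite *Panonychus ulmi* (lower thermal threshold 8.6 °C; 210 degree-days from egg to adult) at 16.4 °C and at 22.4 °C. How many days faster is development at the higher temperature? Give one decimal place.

11.7 days

At 16.4 °C: 210 / (16.4 − 8.6) = 210 / 7.8 = 26.923 d.
At 22.4 °C: 210 / (22.4 − 8.6) = 210 / 13.8 = 15.217 d.
Difference = |26.923 − 15.217| = 11.706 ≈ 11.7 days.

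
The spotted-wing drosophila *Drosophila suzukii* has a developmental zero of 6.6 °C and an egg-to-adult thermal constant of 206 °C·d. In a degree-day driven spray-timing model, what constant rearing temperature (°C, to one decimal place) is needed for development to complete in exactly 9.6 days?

Required daily accumulation = 206 / 9.6 = 21.458 DD/day.
T = T_base + 21.458 = 6.6 + 21.458 = 28.058 ≈ 28.1 °C.

28.1 °C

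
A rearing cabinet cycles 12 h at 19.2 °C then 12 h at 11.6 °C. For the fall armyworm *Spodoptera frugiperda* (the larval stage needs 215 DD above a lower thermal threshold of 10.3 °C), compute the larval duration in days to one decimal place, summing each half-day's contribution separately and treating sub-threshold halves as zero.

Day half: max(0, 19.2 − 10.3) × 0.5 = 8.9 × 0.5 = 4.45 DD.
Night half: max(0, 11.6 − 10.3) × 0.5 = 1.3 × 0.5 = 0.65 DD.
Per 24 h: 5.10 DD/day.
Duration = 215 / 5.10 = 42.157 ≈ 42.2 days.

42.2 days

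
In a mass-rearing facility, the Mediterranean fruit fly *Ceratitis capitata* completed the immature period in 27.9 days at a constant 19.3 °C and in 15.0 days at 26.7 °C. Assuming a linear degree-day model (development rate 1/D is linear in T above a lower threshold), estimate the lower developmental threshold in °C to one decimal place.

Equal thermal constants: D₁(T₁ − T_b) = D₂(T₂ − T_b).
27.9·(19.3 − T_b) = 15.0·(26.7 − T_b)
T_b = (27.9·19.3 − 15.0·26.7) / (27.9 − 15.0) = 137.97 / 12.9 = 10.695 °C ≈ 10.7 °C.

10.7 °C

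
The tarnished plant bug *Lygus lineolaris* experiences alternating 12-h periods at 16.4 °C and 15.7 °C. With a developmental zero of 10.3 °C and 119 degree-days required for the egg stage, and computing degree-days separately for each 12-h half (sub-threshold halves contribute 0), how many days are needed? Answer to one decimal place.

20.7 days

Day half: max(0, 16.4 − 10.3) × 0.5 = 6.1 × 0.5 = 3.05 DD.
Night half: max(0, 15.7 − 10.3) × 0.5 = 5.4 × 0.5 = 2.70 DD.
Per 24 h: 5.75 DD/day.
Duration = 119 / 5.75 = 20.696 ≈ 20.7 days.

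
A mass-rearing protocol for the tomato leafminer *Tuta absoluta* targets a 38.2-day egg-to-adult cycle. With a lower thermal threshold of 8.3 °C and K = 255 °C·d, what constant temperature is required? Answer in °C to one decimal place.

Required daily accumulation = 255 / 38.2 = 6.675 DD/day.
T = T_base + 6.675 = 8.3 + 6.675 = 14.975 ≈ 15.0 °C.

15.0 °C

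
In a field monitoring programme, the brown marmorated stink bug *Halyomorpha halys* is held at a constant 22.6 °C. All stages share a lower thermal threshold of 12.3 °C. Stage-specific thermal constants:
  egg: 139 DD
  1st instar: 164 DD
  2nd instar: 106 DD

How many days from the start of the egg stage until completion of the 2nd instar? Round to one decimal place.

Daily accumulation at 22.6 °C = 22.6 − 12.3 = 10.3 DD/day.
Total K = 139 + 164 + 106 = 409 DD.
Total duration = 409 / 10.3 = 39.709 ≈ 39.7 days.

39.7 days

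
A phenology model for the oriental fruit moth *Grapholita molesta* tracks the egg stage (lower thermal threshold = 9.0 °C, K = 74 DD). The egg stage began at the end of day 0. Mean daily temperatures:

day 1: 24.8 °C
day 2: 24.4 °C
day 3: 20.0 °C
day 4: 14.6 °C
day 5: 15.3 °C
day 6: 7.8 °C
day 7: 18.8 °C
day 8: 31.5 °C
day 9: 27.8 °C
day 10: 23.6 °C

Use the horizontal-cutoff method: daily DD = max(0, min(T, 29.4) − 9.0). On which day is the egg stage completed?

Daily DD above 9.0 °C (capped at 20.4): 15.8, 15.4, 11.0, 5.6, 6.3, 0.0, 9.8, 20.4, 18.8, 14.6.
Cumulative: 15.8, 31.2, 42.2, 47.8, 54.1, 54.1, 63.9, 84.3, 103.1, 117.7.
The total first reaches 74 DD on day 8.

day 8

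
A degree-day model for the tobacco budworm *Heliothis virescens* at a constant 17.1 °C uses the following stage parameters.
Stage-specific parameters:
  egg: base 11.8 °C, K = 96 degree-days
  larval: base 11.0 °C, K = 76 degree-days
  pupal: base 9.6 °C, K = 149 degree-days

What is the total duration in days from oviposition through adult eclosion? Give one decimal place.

egg: 96 / (17.1 − 11.8) = 96 / 5.3 = 18.113 d.
larval: 76 / (17.1 − 11.0) = 76 / 6.1 = 12.459 d.
pupal: 149 / (17.1 − 9.6) = 149 / 7.5 = 19.867 d.
Sum = 50.439 ≈ 50.4 days.

50.4 days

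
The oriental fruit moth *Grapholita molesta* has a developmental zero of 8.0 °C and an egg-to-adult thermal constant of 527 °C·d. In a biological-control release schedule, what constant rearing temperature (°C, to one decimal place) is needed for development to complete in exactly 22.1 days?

31.8 °C

Required daily accumulation = 527 / 22.1 = 23.846 DD/day.
T = T_base + 23.846 = 8.0 + 23.846 = 31.846 ≈ 31.8 °C.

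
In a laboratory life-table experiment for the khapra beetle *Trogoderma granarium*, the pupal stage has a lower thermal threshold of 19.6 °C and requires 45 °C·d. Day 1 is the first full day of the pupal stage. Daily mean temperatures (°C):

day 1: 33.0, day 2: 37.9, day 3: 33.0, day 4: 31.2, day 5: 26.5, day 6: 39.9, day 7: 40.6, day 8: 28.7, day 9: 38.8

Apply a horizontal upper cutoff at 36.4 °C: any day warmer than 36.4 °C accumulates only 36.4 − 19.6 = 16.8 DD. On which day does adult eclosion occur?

Daily DD above 19.6 °C (capped at 16.8): 13.4, 16.8, 13.4, 11.6, 6.9, 16.8, 16.8, 9.1, 16.8.
Cumulative: 13.4, 30.2, 43.6, 55.2, 62.1, 78.9, 95.7, 104.8, 121.6.
The total first reaches 45 DD on day 4.

day 4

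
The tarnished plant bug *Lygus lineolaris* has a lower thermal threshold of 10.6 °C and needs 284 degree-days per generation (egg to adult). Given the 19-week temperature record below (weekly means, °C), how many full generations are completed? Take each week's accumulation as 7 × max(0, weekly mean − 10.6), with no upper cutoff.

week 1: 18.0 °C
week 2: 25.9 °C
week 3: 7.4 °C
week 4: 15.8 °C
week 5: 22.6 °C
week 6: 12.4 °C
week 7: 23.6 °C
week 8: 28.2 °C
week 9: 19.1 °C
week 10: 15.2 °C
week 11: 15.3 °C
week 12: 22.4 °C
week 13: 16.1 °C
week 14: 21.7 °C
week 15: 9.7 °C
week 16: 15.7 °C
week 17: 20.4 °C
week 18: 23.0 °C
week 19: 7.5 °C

3 generations

Weekly DD (7 × max(0, T̄ − 10.6)): 51.8, 107.1, 0.0, 36.4, 84.0, 12.6, 91.0, 123.2, 59.5, 32.2, 32.9, 82.6, 38.5, 77.7, 0.0, 35.7, 68.6, 86.8, 0.0.
Season total = 1020.6 DD.
Complete generations = ⌊1020.6 / 284⌋ = 3.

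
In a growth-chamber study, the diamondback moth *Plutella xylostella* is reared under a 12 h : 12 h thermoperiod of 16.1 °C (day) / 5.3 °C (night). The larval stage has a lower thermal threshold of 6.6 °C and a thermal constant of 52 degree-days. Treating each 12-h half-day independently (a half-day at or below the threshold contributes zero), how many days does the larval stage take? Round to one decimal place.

Day half: max(0, 16.1 − 6.6) × 0.5 = 9.5 × 0.5 = 4.75 DD.
Night half: max(0, 5.3 − 6.6) × 0.5 = 0.0 × 0.5 = 0.00 DD.
Per 24 h: 4.75 DD/day.
Duration = 52 / 4.75 = 10.947 ≈ 10.9 days.

10.9 days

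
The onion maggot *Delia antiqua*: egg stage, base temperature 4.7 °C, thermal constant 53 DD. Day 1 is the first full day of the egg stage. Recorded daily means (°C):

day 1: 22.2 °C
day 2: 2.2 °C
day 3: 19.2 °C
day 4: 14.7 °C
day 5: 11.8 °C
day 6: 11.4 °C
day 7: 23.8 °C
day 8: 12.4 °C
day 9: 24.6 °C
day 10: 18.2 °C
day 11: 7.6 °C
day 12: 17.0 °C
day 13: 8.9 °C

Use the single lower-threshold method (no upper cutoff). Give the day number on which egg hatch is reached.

Daily DD above 4.7 °C: 17.5, 0.0, 14.5, 10.0, 7.1, 6.7, 19.1, 7.7, 19.9, 13.5, 2.9, 12.3, 4.2.
Cumulative: 17.5, 17.5, 32.0, 42.0, 49.1, 55.8, 74.9, 82.6, 102.5, 116.0, 118.9, 131.2, 135.4.
The total first reaches 53 DD on day 6.

day 6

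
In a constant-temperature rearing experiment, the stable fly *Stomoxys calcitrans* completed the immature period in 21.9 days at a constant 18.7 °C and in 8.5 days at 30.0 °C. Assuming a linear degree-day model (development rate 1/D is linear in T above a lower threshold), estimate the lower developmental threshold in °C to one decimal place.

Equal thermal constants: D₁(T₁ − T_b) = D₂(T₂ − T_b).
21.9·(18.7 − T_b) = 8.5·(30.0 − T_b)
T_b = (21.9·18.7 − 8.5·30.0) / (21.9 − 8.5) = 154.53 / 13.4 = 11.532 °C ≈ 11.5 °C.

11.5 °C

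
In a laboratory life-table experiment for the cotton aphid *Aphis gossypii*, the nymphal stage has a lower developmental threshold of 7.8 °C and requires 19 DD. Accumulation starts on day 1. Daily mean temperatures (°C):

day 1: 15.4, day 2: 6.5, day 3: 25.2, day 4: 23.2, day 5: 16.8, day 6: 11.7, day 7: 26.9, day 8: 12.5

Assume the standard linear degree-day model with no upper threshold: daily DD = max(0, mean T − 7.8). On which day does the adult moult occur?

Daily DD above 7.8 °C: 7.6, 0.0, 17.4, 15.4, 9.0, 3.9, 19.1, 4.7.
Cumulative: 7.6, 7.6, 25.0, 40.4, 49.4, 53.3, 72.4, 77.1.
The total first reaches 19 DD on day 3.

day 3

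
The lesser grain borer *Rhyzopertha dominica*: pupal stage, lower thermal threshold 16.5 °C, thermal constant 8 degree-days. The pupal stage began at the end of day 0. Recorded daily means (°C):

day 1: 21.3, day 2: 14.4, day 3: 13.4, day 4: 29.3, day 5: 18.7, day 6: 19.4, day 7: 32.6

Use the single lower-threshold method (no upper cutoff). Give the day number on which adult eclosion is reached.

day 4

Daily DD above 16.5 °C: 4.8, 0.0, 0.0, 12.8, 2.2, 2.9, 16.1.
Cumulative: 4.8, 4.8, 4.8, 17.6, 19.8, 22.7, 38.8.
The total first reaches 8 DD on day 4.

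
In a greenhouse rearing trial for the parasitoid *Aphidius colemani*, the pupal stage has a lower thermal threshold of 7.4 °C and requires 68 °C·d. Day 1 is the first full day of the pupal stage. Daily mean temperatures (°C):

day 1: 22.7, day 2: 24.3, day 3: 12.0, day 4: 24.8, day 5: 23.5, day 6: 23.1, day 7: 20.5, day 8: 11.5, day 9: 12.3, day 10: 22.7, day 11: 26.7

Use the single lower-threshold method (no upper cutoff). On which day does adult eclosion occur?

day 5

Daily DD above 7.4 °C: 15.3, 16.9, 4.6, 17.4, 16.1, 15.7, 13.1, 4.1, 4.9, 15.3, 19.3.
Cumulative: 15.3, 32.2, 36.8, 54.2, 70.3, 86.0, 99.1, 103.2, 108.1, 123.4, 142.7.
The total first reaches 68 DD on day 5.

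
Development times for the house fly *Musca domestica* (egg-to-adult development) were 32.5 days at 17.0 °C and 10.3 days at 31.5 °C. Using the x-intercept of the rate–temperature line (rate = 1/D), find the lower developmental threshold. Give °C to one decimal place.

Linear rate model ⇒ the product D·(T − T_b) is constant across temperatures.
32.5·(17.0 − T_b) = 10.3·(31.5 − T_b)
T_b = (32.5·17.0 − 10.3·31.5) / (32.5 − 10.3) = 228.05 / 22.2 = 10.273 °C ≈ 10.3 °C.

10.3 °C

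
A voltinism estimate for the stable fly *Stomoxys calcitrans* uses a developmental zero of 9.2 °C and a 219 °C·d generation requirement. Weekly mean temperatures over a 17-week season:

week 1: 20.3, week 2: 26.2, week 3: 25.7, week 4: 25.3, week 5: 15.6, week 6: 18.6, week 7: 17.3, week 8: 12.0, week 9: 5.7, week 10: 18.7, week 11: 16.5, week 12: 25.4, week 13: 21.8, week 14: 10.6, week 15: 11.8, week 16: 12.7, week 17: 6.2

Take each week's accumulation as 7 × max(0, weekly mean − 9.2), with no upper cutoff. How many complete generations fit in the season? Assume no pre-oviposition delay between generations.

4 generations

Weekly DD (7 × max(0, T̄ − 9.2)): 77.7, 119.0, 115.5, 112.7, 44.8, 65.8, 56.7, 19.6, 0.0, 66.5, 51.1, 113.4, 88.2, 9.8, 18.2, 24.5, 0.0.
Season total = 983.5 DD.
Complete generations = ⌊983.5 / 219⌋ = 4.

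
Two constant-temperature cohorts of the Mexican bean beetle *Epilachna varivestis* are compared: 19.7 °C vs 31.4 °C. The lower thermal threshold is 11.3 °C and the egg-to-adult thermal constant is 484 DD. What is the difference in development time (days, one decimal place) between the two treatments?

33.5 days

At 19.7 °C: 484 / (19.7 − 11.3) = 484 / 8.4 = 57.619 d.
At 31.4 °C: 484 / (31.4 − 11.3) = 484 / 20.1 = 24.080 d.
Difference = |57.619 − 24.080| = 33.539 ≈ 33.5 days.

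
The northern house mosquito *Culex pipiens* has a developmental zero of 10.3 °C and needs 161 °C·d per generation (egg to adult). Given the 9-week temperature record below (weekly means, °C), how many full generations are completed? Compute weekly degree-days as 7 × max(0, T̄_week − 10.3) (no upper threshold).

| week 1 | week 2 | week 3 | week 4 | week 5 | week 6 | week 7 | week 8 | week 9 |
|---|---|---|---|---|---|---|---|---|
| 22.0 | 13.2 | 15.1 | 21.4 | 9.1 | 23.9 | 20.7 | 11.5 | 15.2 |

2 generations

Weekly DD (7 × max(0, T̄ − 10.3)): 81.9, 20.3, 33.6, 77.7, 0.0, 95.2, 72.8, 8.4, 34.3.
Season total = 424.2 DD.
Complete generations = ⌊424.2 / 161⌋ = 2.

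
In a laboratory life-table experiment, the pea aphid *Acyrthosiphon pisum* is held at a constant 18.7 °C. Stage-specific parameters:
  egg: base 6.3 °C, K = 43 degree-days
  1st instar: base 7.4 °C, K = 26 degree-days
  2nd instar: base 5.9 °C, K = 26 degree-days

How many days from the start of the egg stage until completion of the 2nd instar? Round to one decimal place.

7.8 days

egg: 43 / (18.7 − 6.3) = 43 / 12.4 = 3.468 d.
1st instar: 26 / (18.7 − 7.4) = 26 / 11.3 = 2.301 d.
2nd instar: 26 / (18.7 − 5.9) = 26 / 12.8 = 2.031 d.
Sum = 7.800 ≈ 7.8 days.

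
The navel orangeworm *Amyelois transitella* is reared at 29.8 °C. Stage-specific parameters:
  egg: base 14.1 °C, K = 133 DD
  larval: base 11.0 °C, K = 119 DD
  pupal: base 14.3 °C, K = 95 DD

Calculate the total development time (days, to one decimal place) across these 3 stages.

egg: 133 / (29.8 − 14.1) = 133 / 15.7 = 8.471 d.
larval: 119 / (29.8 − 11.0) = 119 / 18.8 = 6.330 d.
pupal: 95 / (29.8 − 14.3) = 95 / 15.5 = 6.129 d.
Sum = 20.930 ≈ 20.9 days.

20.9 days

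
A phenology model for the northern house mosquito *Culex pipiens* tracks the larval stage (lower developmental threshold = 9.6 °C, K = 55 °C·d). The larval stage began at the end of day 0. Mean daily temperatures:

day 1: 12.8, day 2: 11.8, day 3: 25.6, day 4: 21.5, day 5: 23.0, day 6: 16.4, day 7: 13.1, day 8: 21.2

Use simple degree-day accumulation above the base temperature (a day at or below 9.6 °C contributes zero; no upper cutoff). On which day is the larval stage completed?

Daily DD above 9.6 °C: 3.2, 2.2, 16.0, 11.9, 13.4, 6.8, 3.5, 11.6.
Cumulative: 3.2, 5.4, 21.4, 33.3, 46.7, 53.5, 57.0, 68.6.
The total first reaches 55 DD on day 7.

day 7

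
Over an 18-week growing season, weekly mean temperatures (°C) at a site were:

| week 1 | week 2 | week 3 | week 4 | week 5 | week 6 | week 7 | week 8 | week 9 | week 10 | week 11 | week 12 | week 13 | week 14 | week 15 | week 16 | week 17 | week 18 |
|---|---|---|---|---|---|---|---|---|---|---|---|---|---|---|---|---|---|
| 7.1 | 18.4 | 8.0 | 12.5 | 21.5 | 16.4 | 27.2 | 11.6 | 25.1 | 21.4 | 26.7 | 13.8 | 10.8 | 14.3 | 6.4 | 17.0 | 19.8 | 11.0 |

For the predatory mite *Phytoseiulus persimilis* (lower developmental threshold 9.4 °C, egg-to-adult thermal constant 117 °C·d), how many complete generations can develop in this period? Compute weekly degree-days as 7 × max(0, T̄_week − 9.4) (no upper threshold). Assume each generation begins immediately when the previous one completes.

7 generations

Weekly DD (7 × max(0, T̄ − 9.4)): 0.0, 63.0, 0.0, 21.7, 84.7, 49.0, 124.6, 15.4, 109.9, 84.0, 121.1, 30.8, 9.8, 34.3, 0.0, 53.2, 72.8, 11.2.
Season total = 885.5 DD.
Complete generations = ⌊885.5 / 117⌋ = 7.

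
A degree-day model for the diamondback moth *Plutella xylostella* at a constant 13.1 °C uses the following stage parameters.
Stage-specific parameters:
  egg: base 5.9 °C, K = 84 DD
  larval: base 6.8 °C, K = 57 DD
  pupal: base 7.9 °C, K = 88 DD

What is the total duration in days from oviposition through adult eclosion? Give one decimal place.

37.6 days

egg: 84 / (13.1 − 5.9) = 84 / 7.2 = 11.667 d.
larval: 57 / (13.1 − 6.8) = 57 / 6.3 = 9.048 d.
pupal: 88 / (13.1 − 7.9) = 88 / 5.2 = 16.923 d.
Sum = 37.637 ≈ 37.6 days.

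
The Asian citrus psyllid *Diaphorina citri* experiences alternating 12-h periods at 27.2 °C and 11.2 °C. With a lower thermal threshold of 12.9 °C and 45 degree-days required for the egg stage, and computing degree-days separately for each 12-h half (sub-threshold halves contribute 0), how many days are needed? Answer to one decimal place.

Day half: max(0, 27.2 − 12.9) × 0.5 = 14.3 × 0.5 = 7.15 DD.
Night half: max(0, 11.2 − 12.9) × 0.5 = 0.0 × 0.5 = 0.00 DD.
Per 24 h: 7.15 DD/day.
Duration = 45 / 7.15 = 6.294 ≈ 6.3 days.

6.3 days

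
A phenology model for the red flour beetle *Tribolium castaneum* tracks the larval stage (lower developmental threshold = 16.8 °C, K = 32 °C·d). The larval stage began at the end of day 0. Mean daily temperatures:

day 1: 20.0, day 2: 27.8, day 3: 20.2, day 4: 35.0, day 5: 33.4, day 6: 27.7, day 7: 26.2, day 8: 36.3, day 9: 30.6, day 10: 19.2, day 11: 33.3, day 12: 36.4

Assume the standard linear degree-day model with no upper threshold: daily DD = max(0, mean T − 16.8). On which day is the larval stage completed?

day 4

Daily DD above 16.8 °C: 3.2, 11.0, 3.4, 18.2, 16.6, 10.9, 9.4, 19.5, 13.8, 2.4, 16.5, 19.6.
Cumulative: 3.2, 14.2, 17.6, 35.8, 52.4, 63.3, 72.7, 92.2, 106.0, 108.4, 124.9, 144.5.
The total first reaches 32 DD on day 4.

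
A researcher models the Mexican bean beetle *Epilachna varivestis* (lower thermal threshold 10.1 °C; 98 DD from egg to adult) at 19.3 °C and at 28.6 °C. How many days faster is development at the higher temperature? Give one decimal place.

At 19.3 °C: 98 / (19.3 − 10.1) = 98 / 9.2 = 10.652 d.
At 28.6 °C: 98 / (28.6 − 10.1) = 98 / 18.5 = 5.297 d.
Difference = |10.652 − 5.297| = 5.355 ≈ 5.4 days.

5.4 days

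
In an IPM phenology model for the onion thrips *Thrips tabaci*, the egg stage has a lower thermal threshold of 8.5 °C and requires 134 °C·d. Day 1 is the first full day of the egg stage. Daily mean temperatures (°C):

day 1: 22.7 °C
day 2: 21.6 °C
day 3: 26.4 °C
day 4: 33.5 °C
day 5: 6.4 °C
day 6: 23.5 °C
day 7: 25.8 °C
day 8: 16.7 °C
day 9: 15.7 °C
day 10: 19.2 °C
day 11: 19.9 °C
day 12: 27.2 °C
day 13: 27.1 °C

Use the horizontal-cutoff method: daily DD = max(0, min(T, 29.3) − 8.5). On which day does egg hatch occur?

day 11

Daily DD above 8.5 °C (capped at 20.8): 14.2, 13.1, 17.9, 20.8, 0.0, 15.0, 17.3, 8.2, 7.2, 10.7, 11.4, 18.7, 18.6.
Cumulative: 14.2, 27.3, 45.2, 66.0, 66.0, 81.0, 98.3, 106.5, 113.7, 124.4, 135.8, 154.5, 173.1.
The total first reaches 134 DD on day 11.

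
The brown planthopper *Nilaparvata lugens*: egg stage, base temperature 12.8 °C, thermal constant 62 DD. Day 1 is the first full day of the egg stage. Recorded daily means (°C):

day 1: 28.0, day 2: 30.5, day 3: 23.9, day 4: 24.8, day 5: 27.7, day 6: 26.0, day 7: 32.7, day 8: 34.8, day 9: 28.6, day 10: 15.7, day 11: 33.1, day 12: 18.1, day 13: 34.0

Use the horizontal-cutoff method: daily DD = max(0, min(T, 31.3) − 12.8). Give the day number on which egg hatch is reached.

day 5

Daily DD above 12.8 °C (capped at 18.5): 15.2, 17.7, 11.1, 12.0, 14.9, 13.2, 18.5, 18.5, 15.8, 2.9, 18.5, 5.3, 18.5.
Cumulative: 15.2, 32.9, 44.0, 56.0, 70.9, 84.1, 102.6, 121.1, 136.9, 139.8, 158.3, 163.6, 182.1.
The total first reaches 62 DD on day 5.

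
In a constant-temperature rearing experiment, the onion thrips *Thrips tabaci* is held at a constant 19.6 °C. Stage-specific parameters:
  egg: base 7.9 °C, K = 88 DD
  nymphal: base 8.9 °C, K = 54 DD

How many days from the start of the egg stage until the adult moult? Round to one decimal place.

egg: 88 / (19.6 − 7.9) = 88 / 11.7 = 7.521 d.
nymphal: 54 / (19.6 − 8.9) = 54 / 10.7 = 5.047 d.
Sum = 12.568 ≈ 12.6 days.

12.6 days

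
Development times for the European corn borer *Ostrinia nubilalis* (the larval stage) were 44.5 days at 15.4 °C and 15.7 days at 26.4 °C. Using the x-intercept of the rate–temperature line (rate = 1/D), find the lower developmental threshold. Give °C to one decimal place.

9.4 °C

Equal thermal constants: D₁(T₁ − T_b) = D₂(T₂ − T_b).
44.5·(15.4 − T_b) = 15.7·(26.4 − T_b)
T_b = (44.5·15.4 − 15.7·26.4) / (44.5 − 15.7) = 270.82 / 28.8 = 9.403 °C ≈ 9.4 °C.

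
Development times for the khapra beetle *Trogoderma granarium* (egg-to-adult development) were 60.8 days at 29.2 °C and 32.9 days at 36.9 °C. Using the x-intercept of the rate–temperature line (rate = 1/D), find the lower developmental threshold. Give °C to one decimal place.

20.1 °C

Equal thermal constants: D₁(T₁ − T_b) = D₂(T₂ − T_b).
60.8·(29.2 − T_b) = 32.9·(36.9 − T_b)
T_b = (60.8·29.2 − 32.9·36.9) / (60.8 − 32.9) = 561.35 / 27.9 = 20.120 °C ≈ 20.1 °C.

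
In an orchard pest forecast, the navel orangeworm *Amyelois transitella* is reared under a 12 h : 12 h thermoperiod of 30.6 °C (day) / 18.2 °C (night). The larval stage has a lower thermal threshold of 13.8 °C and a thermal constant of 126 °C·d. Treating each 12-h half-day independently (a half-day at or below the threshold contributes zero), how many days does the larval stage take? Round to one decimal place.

11.9 days

Day half: max(0, 30.6 − 13.8) × 0.5 = 16.8 × 0.5 = 8.40 DD.
Night half: max(0, 18.2 − 13.8) × 0.5 = 4.4 × 0.5 = 2.20 DD.
Per 24 h: 10.60 DD/day.
Duration = 126 / 10.60 = 11.887 ≈ 11.9 days.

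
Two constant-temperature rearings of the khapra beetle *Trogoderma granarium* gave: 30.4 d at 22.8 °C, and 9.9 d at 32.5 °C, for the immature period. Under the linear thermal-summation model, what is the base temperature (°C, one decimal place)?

18.1 °C

Equal thermal constants: D₁(T₁ − T_b) = D₂(T₂ − T_b).
30.4·(22.8 − T_b) = 9.9·(32.5 − T_b)
T_b = (30.4·22.8 − 9.9·32.5) / (30.4 − 9.9) = 371.37 / 20.5 = 18.116 °C ≈ 18.1 °C.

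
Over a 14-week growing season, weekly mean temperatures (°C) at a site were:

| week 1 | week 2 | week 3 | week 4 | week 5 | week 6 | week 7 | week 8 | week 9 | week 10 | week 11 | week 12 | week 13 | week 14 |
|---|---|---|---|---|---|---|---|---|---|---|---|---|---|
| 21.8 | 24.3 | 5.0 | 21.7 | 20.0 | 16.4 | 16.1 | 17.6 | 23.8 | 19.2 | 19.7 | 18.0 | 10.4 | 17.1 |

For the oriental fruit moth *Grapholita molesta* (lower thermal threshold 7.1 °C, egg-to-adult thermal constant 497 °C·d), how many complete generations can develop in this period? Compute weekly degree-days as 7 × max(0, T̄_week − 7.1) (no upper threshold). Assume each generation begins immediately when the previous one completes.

2 generations

Weekly DD (7 × max(0, T̄ − 7.1)): 102.9, 120.4, 0.0, 102.2, 90.3, 65.1, 63.0, 73.5, 116.9, 84.7, 88.2, 76.3, 23.1, 70.0.
Season total = 1076.6 DD.
Complete generations = ⌊1076.6 / 497⌋ = 2.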